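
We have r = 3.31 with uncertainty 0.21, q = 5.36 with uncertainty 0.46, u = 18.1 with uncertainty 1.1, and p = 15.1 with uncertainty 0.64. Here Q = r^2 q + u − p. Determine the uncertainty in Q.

9.09

Let w = r^2·q = 58.7. δw/w = √((2·δr/r)² + (1·δq/q)²) = √(0.0161 + 0.00737) = 0.153, so δw = 9.00.
Q = w + u − p: δQ = √(δw² + δu² + δp²) = √(80.9 + 1.21 + 0.410) = 9.09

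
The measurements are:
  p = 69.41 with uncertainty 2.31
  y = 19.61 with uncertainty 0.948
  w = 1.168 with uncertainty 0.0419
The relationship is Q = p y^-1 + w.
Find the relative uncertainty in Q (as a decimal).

Let h = p·y^-1 = 3.540. δh/h = √((1·δp/p)² + (-1·δy/y)²) = √(0.00111 + 0.00234) = 0.0587, so δh = 0.208.
Q = h + w: δQ = √(δh² + δw²) = √(0.0432 + 0.00176) = 0.212
Q = 4.708, so δQ/Q = 0.212/4.708 = 0.0450.

0.0450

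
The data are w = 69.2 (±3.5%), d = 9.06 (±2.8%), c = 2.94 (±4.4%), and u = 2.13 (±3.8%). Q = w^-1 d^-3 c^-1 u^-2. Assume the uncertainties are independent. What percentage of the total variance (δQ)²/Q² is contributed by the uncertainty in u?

(δQ/Q)² = (-1·δw/w)² + (-3·δd/d)² + (-1·δc/c)² + (-2·δu/u)²
  w term: (-1×0.0350)² = 0.00123
  d term: (-3×0.0280)² = 0.00706
  c term: (-1×0.0440)² = 0.00194
  u term: (-2×0.0380)² = 0.00578
Total = 0.0160. Share from u = 0.00578/0.0160 = 0.361.

36.1%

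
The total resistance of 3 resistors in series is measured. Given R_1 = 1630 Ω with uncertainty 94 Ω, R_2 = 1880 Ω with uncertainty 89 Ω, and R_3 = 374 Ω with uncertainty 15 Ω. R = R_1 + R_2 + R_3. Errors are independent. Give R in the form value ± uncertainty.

3880 ± 130 Ω

Sums and differences: (δR)² = Σ (cᵢ δxᵢ)².
  (δR_1)² = 8840;  (δR_2)² = 7920;  (δR_3)² = 225
δR = √(17000) = 130 Ω
R = 3880 Ω.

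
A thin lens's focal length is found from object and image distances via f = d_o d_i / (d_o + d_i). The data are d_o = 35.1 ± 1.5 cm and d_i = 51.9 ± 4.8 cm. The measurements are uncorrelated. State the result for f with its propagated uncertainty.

∂f/∂d_o = (d_i/(d_o+d_i))² = 0.356;  ∂f/∂d_i = (d_o/(d_o+d_i))² = 0.163
δf = √((∂f/∂d_o · δd_o)² + (∂f/∂d_i · δd_i)²) = √(0.285 + 0.610) = 0.946 cm
f = 20.9 cm.

20.9 ± 0.946 cm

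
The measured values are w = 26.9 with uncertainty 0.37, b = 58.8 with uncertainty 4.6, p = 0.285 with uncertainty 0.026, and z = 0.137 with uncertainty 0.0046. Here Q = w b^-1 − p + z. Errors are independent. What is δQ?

Let h = w·b^-1 = 0.457. δh/h = √((1·δw/w)² + (-1·δb/b)²) = √(0.000189 + 0.00612) = 0.0794, so δh = 0.0363.
Q = h − p + z: δQ = √(δh² + δp² + δz²) = √(0.00132 + 0.000676 + 2.12e-05) = 0.0449

0.0449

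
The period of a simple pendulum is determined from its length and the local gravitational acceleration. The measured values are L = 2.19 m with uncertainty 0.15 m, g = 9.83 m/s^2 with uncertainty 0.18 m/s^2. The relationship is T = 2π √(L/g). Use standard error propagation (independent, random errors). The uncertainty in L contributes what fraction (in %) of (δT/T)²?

93.3%

(δT/T)² = (½·δL/L)² + (−½·δg/g)²
  L term: (0.5×0.0685)² = 0.00117
  g term: (-0.5×0.0183)² = 8.38e-05
Total = 0.00126. Share from L = 0.00117/0.00126 = 0.933.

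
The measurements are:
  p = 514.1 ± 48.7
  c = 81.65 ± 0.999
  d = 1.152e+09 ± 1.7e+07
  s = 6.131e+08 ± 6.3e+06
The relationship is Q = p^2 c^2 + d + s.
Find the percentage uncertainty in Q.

Let w = p^2·c^2 = 1.762e+09. δw/w = √((2·δp/p)² + (2·δc/c)²) = √(0.0359 + 0.000599) = 0.191, so δw = 3.37e+08.
Q = w + d + s: δQ = √(δw² + δd² + δs²) = √(1.13e+17 + 2.89e+14 + 3.97e+13) = 3.37e+08
Q = 3.527e+09, so δQ/Q = 3.37e+08/3.527e+09 = 0.0956.

9.56%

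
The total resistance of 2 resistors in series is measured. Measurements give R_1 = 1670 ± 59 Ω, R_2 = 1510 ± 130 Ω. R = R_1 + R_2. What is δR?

Each term contributes (cᵢ δxᵢ)² to (δR)²:
  (δR_1)² = 3480;  (δR_2)² = 16900
δR = √(20400) = 143 Ω

143 Ω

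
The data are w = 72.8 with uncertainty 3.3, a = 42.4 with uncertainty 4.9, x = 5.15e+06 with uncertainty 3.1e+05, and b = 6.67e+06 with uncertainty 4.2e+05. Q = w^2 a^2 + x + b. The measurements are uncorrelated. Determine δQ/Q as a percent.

Let p = w^2·a^2 = 9.53e+06. δp/p = √((2·δw/w)² + (2·δa/a)²) = √(0.00822 + 0.0534) = 0.248, so δp = 2.37e+06.
Q = p + x + b: δQ = √(δp² + δx² + δb²) = √(5.6e+12 + 9.61e+10 + 1.76e+11) = 2.42e+06
Q = 2.13e+07, so δQ/Q = 2.42e+06/2.13e+07 = 0.113.

11.3%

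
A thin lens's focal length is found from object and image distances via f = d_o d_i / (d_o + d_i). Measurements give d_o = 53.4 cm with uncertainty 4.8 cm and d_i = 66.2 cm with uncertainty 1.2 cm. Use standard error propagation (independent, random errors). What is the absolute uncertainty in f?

∂f/∂d_o = (d_i/(d_o+d_i))² = 0.306;  ∂f/∂d_i = (d_o/(d_o+d_i))² = 0.199
δf = √((∂f/∂d_o · δd_o)² + (∂f/∂d_i · δd_i)²) = √(2.16 + 0.0572) = 1.49 cm

1.49 cm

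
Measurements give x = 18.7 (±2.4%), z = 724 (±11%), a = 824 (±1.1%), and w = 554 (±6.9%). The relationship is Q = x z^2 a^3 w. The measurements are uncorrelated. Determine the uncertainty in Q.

For a monomial Q ∝ x, z^2, a^3, w, fractional errors add in quadrature:
  (1·δx/x)² = (1×0.0240)² = 0.000576;  (2·δz/z)² = (2×0.110)² = 0.0484;  (3·δa/a)² = (3×0.0110)² = 0.00109;  (1·δw/w)² = (1×0.0690)² = 0.00476
δQ/Q = √(0.0548) = 0.234
Q = 3.04e+18, so δQ = 0.234 × 3.04e+18 = 7.11e+17.

7.11e+17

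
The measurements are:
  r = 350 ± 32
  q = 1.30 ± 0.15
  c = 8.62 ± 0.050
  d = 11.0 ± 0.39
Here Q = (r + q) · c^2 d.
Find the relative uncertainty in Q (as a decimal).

Let u = r + q = 351. δu = √(δr² + δq²) = √(1020 + 0.0225) = 32.0, so δu/u = 0.0911.
Q is then a monomial in u, c, d:
δQ/Q = √((δu/u)² + (2·δc/c)² + (1·δd/d)²) = √(0.00830 + 0.000135 + 0.00126) = 0.0984

0.0984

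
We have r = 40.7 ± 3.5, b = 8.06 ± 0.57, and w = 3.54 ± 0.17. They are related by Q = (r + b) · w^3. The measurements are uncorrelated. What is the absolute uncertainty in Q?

349

Let u = r + b = 48.8. δu = √(δr² + δb²) = √(12.2 + 0.325) = 3.55, so δu/u = 0.0727.
Q is then a monomial in u, w:
δQ/Q = √((δu/u)² + (3·δw/w)²) = √(0.00529 + 0.0208) = 0.161
Q = 2160, so δQ = 0.161 × 2160 = 349.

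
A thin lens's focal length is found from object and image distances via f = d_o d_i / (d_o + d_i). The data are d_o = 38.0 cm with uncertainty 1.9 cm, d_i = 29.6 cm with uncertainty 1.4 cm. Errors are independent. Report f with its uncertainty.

16.6 ± 0.573 cm

∂f/∂d_o = (d_i/(d_o+d_i))² = 0.192;  ∂f/∂d_i = (d_o/(d_o+d_i))² = 0.316
δf = √((∂f/∂d_o · δd_o)² + (∂f/∂d_i · δd_i)²) = √(0.133 + 0.196) = 0.573 cm
f = 16.6 cm.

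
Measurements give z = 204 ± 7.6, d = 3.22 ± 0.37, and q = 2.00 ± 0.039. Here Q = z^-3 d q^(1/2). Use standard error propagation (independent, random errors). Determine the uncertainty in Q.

Since Q is a product/quotient, work with relative uncertainties:
  (-3·δz/z)² = (-3×0.0373)² = 0.0125;  (1·δd/d)² = (1×0.115)² = 0.0132;  (½·δq/q)² = (0.5×0.0195)² = 9.51e-05
δQ/Q = √(0.0258) = 0.161
Q = 5.36e-07, so δQ = 0.161 × 5.36e-07 = 8.61e-08.

8.61e-08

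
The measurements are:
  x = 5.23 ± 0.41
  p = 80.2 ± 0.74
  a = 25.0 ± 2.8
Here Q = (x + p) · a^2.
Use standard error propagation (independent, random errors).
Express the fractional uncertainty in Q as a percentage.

Let u = x + p = 85.4. δu = √(δx² + δp²) = √(0.168 + 0.548) = 0.846, so δu/u = 0.00990.
Q is then a monomial in u, a:
δQ/Q = √((δu/u)² + (2·δa/a)²) = √(9.81e-05 + 0.0502) = 0.224

22.4%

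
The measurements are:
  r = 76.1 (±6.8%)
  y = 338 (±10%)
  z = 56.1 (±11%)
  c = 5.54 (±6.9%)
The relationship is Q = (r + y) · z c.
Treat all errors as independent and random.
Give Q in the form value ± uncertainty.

(1.29 ± 0.198) × 10^5

Let u = r + y = 414. δu = √(δr² + δy²) = √(26.8 + 1140) = 34.2, so δu/u = 0.0826.
Q is then a monomial in u, z, c:
δQ/Q = √((δu/u)² + (1·δz/z)² + (1·δc/c)²) = √(0.00682 + 0.0121 + 0.00476) = 0.154
Q = 1.29e+05, so δQ = 0.154 × 1.29e+05 = 19800.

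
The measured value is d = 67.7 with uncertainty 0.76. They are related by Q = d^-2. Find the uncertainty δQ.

4.9e-06

Relative error in a monomial: (δQ/Q)² = Σ (nᵢ · δxᵢ/xᵢ)².
  (-2·δd/d)² = (-2×0.0112)² = 0.000504
δQ/Q = √(0.000504) = 0.0225
Q = 0.000218, so δQ = 0.0225 × 0.000218 = 4.9e-06.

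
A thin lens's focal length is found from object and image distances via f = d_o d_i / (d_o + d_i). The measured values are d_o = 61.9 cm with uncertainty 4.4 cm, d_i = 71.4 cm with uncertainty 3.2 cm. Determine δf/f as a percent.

4.34%

∂f/∂d_o = (d_i/(d_o+d_i))² = 0.287;  ∂f/∂d_i = (d_o/(d_o+d_i))² = 0.216
δf = √((∂f/∂d_o · δd_o)² + (∂f/∂d_i · δd_i)²) = √(1.59 + 0.476) = 1.44 cm
f = 33.2 cm, so δf/f = 1.44/33.2 = 0.0434.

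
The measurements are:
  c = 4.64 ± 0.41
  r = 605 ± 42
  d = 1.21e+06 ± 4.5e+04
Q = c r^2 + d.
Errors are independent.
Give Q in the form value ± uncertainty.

Let p = c·r^2 = 1.7e+06. δp/p = √((1·δc/c)² + (2·δr/r)²) = √(0.00781 + 0.0193) = 0.165, so δp = 2.8e+05.
Q = p + d: δQ = √(δp² + δd²) = √(7.81e+10 + 2.02e+09) = 2.83e+05
Q = 2.91e+06.

(2.91 ± 0.283) × 10^6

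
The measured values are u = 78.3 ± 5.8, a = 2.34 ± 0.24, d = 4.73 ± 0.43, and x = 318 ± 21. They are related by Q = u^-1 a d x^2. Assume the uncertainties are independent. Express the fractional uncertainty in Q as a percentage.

Products/powers → add relative errors in quadrature, weighted by exponent:
  (-1·δu/u)² = (-1×0.0741)² = 0.00549;  (1·δa/a)² = (1×0.103)² = 0.0105;  (1·δd/d)² = (1×0.0909)² = 0.00826;  (2·δx/x)² = (2×0.0660)² = 0.0174
δQ/Q = √(0.0417) = 0.204

20.4%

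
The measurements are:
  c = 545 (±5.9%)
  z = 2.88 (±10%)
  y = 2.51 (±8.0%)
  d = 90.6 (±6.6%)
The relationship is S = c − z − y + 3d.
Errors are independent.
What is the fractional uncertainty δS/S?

0.0454

Each term contributes (cᵢ δxᵢ)² to (δS)²:
  (δc)² = 1030;  (δz)² = 0.0829;  (δy)² = 0.0403;  (3·δd)² = 322
δS = √(1360) = 36.8
S = 811, so δS/S = 36.8/811 = 0.0454.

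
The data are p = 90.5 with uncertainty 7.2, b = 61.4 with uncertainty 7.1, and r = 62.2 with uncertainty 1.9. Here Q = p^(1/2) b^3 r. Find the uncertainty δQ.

4.8e+07

Since Q is a product/quotient, work with relative uncertainties:
  (½·δp/p)² = (0.5×0.0796)² = 0.00158;  (3·δb/b)² = (3×0.116)² = 0.120;  (1·δr/r)² = (1×0.0305)² = 0.000933
δQ/Q = √(0.123) = 0.351
Q = 1.37e+08, so δQ = 0.351 × 1.37e+08 = 4.8e+07.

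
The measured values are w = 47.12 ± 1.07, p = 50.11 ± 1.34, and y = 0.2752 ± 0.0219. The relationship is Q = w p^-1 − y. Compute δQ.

0.0396

Let h = w·p^-1 = 0.9403. δh/h = √((1·δw/w)² + (-1·δp/p)²) = √(0.000516 + 0.000715) = 0.0351, so δh = 0.0330.
Q = h − y: δQ = √(δh² + δy²) = √(0.00109 + 0.000480) = 0.0396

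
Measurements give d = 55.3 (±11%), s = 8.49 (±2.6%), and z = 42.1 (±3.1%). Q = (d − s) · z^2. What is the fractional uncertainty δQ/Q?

Let u = d − s = 46.8. δu = √(δd² + δs²) = √(37.0 + 0.0487) = 6.09, so δu/u = 0.130.
Q is then a monomial in u, z:
δQ/Q = √((δu/u)² + (2·δz/z)²) = √(0.0169 + 0.00384) = 0.144

0.144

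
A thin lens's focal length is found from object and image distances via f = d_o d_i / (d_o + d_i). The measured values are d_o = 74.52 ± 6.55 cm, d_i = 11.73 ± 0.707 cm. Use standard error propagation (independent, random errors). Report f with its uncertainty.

∂f/∂d_o = (d_i/(d_o+d_i))² = 0.0185;  ∂f/∂d_i = (d_o/(d_o+d_i))² = 0.746
δf = √((∂f/∂d_o · δd_o)² + (∂f/∂d_i · δd_i)²) = √(0.0147 + 0.279) = 0.541 cm
f = 10.13 cm.

10.13 ± 0.541 cm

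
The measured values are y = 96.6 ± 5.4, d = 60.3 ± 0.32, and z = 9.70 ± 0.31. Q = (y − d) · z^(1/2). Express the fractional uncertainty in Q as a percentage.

Let u = y − d = 36.3. δu = √(δy² + δd²) = √(29.2 + 0.102) = 5.41, so δu/u = 0.149.
Q is then a monomial in u, z:
δQ/Q = √((δu/u)² + (½·δz/z)²) = √(0.0222 + 0.000255) = 0.150

15.0%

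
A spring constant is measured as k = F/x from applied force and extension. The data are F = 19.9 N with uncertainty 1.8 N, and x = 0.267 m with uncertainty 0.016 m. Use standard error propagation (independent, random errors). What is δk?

8.09 N/m

Each factor contributes (exponent × relative error)² to (δk/k)²:
  (1·δF/F)² = (1×0.0905)² = 0.00818;  (-1·δx/x)² = (-1×0.0599)² = 0.00359
δk/k = √(0.0118) = 0.109
k = 74.5 N/m, so δk = 0.109 × 74.5 = 8.09 N/m.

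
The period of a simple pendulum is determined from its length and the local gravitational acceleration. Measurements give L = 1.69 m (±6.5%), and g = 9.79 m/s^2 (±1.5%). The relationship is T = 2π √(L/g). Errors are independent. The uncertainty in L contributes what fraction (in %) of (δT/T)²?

(δT/T)² = (½·δL/L)² + (−½·δg/g)²
  L term: (0.5×0.0650)² = 0.00106
  g term: (-0.5×0.0150)² = 5.62e-05
Total = 0.00111. Share from L = 0.00106/0.00111 = 0.949.

94.9%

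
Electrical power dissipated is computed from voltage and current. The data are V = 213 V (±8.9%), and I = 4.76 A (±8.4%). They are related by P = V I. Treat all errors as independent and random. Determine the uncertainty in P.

124 W

Products/powers → add relative errors in quadrature, weighted by exponent:
  (1·δV/V)² = (1×0.0890)² = 0.00792;  (1·δI/I)² = (1×0.0840)² = 0.00706
δP/P = √(0.0150) = 0.122
P = 1010 W, so δP = 0.122 × 1010 = 124 W.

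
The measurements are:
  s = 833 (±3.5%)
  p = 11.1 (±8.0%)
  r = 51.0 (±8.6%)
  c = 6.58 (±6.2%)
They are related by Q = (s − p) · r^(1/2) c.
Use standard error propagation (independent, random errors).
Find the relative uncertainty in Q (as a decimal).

0.0834

Let u = s − p = 822. δu = √(δs² + δp²) = √(850 + 0.789) = 29.2, so δu/u = 0.0355.
Q is then a monomial in u, r, c:
δQ/Q = √((δu/u)² + (½·δr/r)² + (1·δc/c)²) = √(0.00126 + 0.00185 + 0.00384) = 0.0834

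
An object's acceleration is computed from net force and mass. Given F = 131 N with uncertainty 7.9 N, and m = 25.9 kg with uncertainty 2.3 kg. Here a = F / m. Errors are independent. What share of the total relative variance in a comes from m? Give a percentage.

68.4%

(δa/a)² = (1·δF/F)² + (-1·δm/m)²
  F term: (1×0.0603)² = 0.00364
  m term: (-1×0.0888)² = 0.00789
Total = 0.0115. Share from m = 0.00789/0.0115 = 0.684.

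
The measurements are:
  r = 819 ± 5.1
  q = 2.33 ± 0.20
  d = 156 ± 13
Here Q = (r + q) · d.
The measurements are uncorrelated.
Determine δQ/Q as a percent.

Let u = r + q = 821. δu = √(δr² + δq²) = √(26.0 + 0.0400) = 5.10, so δu/u = 0.00621.
Q is then a monomial in u, d:
δQ/Q = √((δu/u)² + (1·δd/d)²) = √(3.86e-05 + 0.00694) = 0.0836

8.36%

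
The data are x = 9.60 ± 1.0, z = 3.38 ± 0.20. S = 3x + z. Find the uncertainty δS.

3.01

Sums and differences: (δS)² = Σ (cᵢ δxᵢ)².
  (3·δx)² = 9.00;  (δz)² = 0.0400
δS = √(9.04) = 3.01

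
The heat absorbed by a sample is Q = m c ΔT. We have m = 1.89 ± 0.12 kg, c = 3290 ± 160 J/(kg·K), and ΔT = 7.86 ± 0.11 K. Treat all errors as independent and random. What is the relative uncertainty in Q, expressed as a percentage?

8.12%

Since Q is a product/quotient, work with relative uncertainties:
  (1·δm/m)² = (1×0.0635)² = 0.00403;  (1·δc/c)² = (1×0.0486)² = 0.00237;  (1·δΔT/ΔT)² = (1×0.0140)² = 0.000196
δQ/Q = √(0.00659) = 0.0812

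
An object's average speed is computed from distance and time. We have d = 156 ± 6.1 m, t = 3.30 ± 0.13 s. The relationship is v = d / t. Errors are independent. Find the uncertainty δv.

Since v is a product/quotient, work with relative uncertainties:
  (1·δd/d)² = (1×0.0391)² = 0.00153;  (-1·δt/t)² = (-1×0.0394)² = 0.00155
δv/v = √(0.00308) = 0.0555
v = 47.3 m/s, so δv = 0.0555 × 47.3 = 2.62 m/s.

2.62 m/s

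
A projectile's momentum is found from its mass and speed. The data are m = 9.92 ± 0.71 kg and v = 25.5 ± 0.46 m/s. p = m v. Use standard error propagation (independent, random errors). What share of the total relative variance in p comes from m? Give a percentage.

94.0%

(δp/p)² = (1·δm/m)² + (1·δv/v)²
  m term: (1×0.0716)² = 0.00512
  v term: (1×0.0180)² = 0.000325
Total = 0.00545. Share from m = 0.00512/0.00545 = 0.940.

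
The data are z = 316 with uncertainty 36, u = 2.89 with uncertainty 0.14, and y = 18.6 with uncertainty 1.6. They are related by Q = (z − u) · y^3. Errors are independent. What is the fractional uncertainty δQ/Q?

Let w = z − u = 313. δw = √(δz² + δu²) = √(1300 + 0.0196) = 36.0, so δw/w = 0.115.
Q is then a monomial in w, y:
δQ/Q = √((δw/w)² + (3·δy/y)²) = √(0.0132 + 0.0666) = 0.283

0.283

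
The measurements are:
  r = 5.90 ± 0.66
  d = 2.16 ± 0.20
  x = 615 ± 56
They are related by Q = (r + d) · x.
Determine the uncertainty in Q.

619

Let u = r + d = 8.06. δu = √(δr² + δd²) = √(0.436 + 0.0400) = 0.690, so δu/u = 0.0856.
Q is then a monomial in u, x:
δQ/Q = √((δu/u)² + (1·δx/x)²) = √(0.00732 + 0.00829) = 0.125
Q = 4960, so δQ = 0.125 × 4960 = 619.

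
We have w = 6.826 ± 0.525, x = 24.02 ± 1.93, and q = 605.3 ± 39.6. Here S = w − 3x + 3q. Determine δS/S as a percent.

Sums and differences: (δS)² = Σ (cᵢ δxᵢ)².
  (δw)² = 0.276;  (3·δx)² = 33.5;  (3·δq)² = 14100
δS = √(14100) = 119
S = 1751, so δS/S = 119/1751 = 0.0679.

6.79%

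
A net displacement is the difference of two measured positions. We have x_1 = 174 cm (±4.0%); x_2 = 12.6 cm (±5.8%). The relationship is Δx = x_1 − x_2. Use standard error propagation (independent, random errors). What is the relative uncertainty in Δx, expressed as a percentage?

4.34%

Absolute uncertainties add in quadrature for a linear combination:
  (δx_1)² = 48.4;  (δx_2)² = 0.534
δΔx = √(49.0) = 7.00 cm
Δx = 161 cm, so δΔx/Δx = 7.00/161 = 0.0434.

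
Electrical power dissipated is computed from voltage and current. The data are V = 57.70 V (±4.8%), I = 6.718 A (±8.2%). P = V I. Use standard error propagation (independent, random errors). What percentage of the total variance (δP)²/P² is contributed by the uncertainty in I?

74.5%

(δP/P)² = (1·δV/V)² + (1·δI/I)²
  V term: (1×0.0480)² = 0.00230
  I term: (1×0.0820)² = 0.00672
Total = 0.00903. Share from I = 0.00672/0.00903 = 0.745.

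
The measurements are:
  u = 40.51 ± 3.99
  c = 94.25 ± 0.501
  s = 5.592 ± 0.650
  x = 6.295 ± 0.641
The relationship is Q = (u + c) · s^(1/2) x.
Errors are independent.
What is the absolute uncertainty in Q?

Let w = u + c = 134.8. δw = √(δu² + δc²) = √(15.9 + 0.251) = 4.02, so δw/w = 0.0298.
Q is then a monomial in w, s, x:
δQ/Q = √((δw/w)² + (½·δs/s)² + (1·δx/x)²) = √(0.000890 + 0.00338 + 0.0104) = 0.121
Q = 2006, so δQ = 0.121 × 2006 = 243.

243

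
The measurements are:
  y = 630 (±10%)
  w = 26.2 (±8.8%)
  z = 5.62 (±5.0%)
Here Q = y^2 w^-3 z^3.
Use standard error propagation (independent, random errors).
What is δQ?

1420

Q is a product of powers, so relative uncertainties combine in quadrature:
  (2·δy/y)² = (2×0.100)² = 0.0400;  (-3·δw/w)² = (-3×0.0880)² = 0.0697;  (3·δz/z)² = (3×0.0500)² = 0.0225
δQ/Q = √(0.132) = 0.364
Q = 3920, so δQ = 0.364 × 3920 = 1420.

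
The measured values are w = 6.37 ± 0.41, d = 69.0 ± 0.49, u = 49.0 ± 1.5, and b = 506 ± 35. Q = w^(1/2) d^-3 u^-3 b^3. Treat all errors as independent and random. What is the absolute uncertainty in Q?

For a monomial Q ∝ w^(1/2), d^-3, u^-3, b^3, fractional errors add in quadrature:
  (½·δw/w)² = (0.5×0.0644)² = 0.00104;  (-3·δd/d)² = (-3×0.00710)² = 0.000454;  (-3·δu/u)² = (-3×0.0306)² = 0.00843;  (3·δb/b)² = (3×0.0692)² = 0.0431
δQ/Q = √(0.0530) = 0.230
Q = 0.00846, so δQ = 0.230 × 0.00846 = 0.00195.

0.00195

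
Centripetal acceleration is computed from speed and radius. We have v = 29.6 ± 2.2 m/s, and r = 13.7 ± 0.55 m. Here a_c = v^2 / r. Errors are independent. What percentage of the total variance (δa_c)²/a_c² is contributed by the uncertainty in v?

93.2%

(δa_c/a_c)² = (2·δv/v)² + (-1·δr/r)²
  v term: (2×0.0743)² = 0.0221
  r term: (-1×0.0401)² = 0.00161
Total = 0.0237. Share from v = 0.0221/0.0237 = 0.932.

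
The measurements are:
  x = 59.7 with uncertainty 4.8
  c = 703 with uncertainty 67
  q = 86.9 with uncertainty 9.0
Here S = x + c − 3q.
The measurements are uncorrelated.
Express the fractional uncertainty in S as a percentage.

14.4%

Each term contributes (cᵢ δxᵢ)² to (δS)²:
  (δx)² = 23.0;  (δc)² = 4490;  (3·δq)² = 729
δS = √(5240) = 72.4
S = 502, so δS/S = 72.4/502 = 0.144.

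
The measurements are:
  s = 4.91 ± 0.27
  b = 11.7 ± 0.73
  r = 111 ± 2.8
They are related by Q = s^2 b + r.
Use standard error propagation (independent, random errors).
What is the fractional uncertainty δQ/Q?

0.0910

Let p = s^2·b = 282. δp/p = √((2·δs/s)² + (1·δb/b)²) = √(0.0121 + 0.00389) = 0.126, so δp = 35.7.
Q = p + r: δQ = √(δp² + δr²) = √(1270 + 7.84) = 35.8
Q = 393, so δQ/Q = 35.8/393 = 0.0910.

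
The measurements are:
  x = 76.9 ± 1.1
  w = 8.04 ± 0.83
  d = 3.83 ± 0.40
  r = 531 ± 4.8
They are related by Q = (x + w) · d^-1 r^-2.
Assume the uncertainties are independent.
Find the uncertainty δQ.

Let u = x + w = 84.9. δu = √(δx² + δw²) = √(1.21 + 0.689) = 1.38, so δu/u = 0.0162.
Q is then a monomial in u, d, r:
δQ/Q = √((δu/u)² + (-1·δd/d)² + (-2·δr/r)²) = √(0.000263 + 0.0109 + 0.000327) = 0.107
Q = 7.87e-05, so δQ = 0.107 × 7.87e-05 = 8.43e-06.

8.43e-06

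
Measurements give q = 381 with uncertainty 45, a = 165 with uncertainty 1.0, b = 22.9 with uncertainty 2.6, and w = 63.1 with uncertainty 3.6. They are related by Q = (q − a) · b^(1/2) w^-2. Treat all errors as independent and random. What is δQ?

Let u = q − a = 216. δu = √(δq² + δa²) = √(2020 + 1.00) = 45.0, so δu/u = 0.208.
Q is then a monomial in u, b, w:
δQ/Q = √((δu/u)² + (½·δb/b)² + (-2·δw/w)²) = √(0.0434 + 0.00322 + 0.0130) = 0.244
Q = 0.260, so δQ = 0.244 × 0.260 = 0.0634.

0.0634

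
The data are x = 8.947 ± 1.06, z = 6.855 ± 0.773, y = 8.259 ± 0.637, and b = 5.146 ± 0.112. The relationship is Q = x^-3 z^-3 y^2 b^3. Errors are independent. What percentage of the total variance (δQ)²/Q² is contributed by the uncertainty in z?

(δQ/Q)² = (-3·δx/x)² + (-3·δz/z)² + (2·δy/y)² + (3·δb/b)²
  x term: (-3×0.118)² = 0.126
  z term: (-3×0.113)² = 0.114
  y term: (2×0.0771)² = 0.0238
  b term: (3×0.0218)² = 0.00426
Total = 0.269. Share from z = 0.114/0.269 = 0.426.

42.6%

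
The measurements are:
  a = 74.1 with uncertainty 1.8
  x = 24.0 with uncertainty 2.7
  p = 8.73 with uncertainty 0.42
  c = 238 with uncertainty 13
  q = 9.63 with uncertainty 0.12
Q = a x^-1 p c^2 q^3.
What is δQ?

Q is a product of powers, so relative uncertainties combine in quadrature:
  (1·δa/a)² = (1×0.0243)² = 0.000590;  (-1·δx/x)² = (-1×0.113)² = 0.0127;  (1·δp/p)² = (1×0.0481)² = 0.00231;  (2·δc/c)² = (2×0.0546)² = 0.0119;  (3·δq/q)² = (3×0.0125)² = 0.00140
δQ/Q = √(0.0289) = 0.170
Q = 1.36e+09, so δQ = 0.170 × 1.36e+09 = 2.32e+08.

2.32e+08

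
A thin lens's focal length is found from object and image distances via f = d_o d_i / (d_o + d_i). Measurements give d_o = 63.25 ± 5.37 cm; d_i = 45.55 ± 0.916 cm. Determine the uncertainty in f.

0.991 cm

∂f/∂d_o = (d_i/(d_o+d_i))² = 0.175;  ∂f/∂d_i = (d_o/(d_o+d_i))² = 0.338
δf = √((∂f/∂d_o · δd_o)² + (∂f/∂d_i · δd_i)²) = √(0.886 + 0.0958) = 0.991 cm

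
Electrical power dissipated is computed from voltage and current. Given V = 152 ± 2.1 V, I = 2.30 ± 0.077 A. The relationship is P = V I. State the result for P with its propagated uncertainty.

350 ± 12.7 W

P is a product of powers, so relative uncertainties combine in quadrature:
  (1·δV/V)² = (1×0.0138)² = 0.000191;  (1·δI/I)² = (1×0.0335)² = 0.00112
δP/P = √(0.00131) = 0.0362
P = 350 W, so δP = 0.0362 × 350 = 12.7 W.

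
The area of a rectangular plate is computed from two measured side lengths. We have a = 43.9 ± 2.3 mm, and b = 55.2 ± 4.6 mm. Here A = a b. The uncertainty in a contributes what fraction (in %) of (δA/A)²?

28.3%

(δA/A)² = (1·δa/a)² + (1·δb/b)²
  a term: (1×0.0524)² = 0.00274
  b term: (1×0.0833)² = 0.00694
Total = 0.00969. Share from a = 0.00274/0.00969 = 0.283.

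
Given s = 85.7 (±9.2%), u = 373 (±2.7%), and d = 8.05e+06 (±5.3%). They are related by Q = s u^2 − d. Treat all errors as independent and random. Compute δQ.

1.34e+06

Let p = s·u^2 = 1.19e+07. δp/p = √((1·δs/s)² + (2·δu/u)²) = √(0.00846 + 0.00292) = 0.107, so δp = 1.27e+06.
Q = p − d: δQ = √(δp² + δd²) = √(1.62e+12 + 1.82e+11) = 1.34e+06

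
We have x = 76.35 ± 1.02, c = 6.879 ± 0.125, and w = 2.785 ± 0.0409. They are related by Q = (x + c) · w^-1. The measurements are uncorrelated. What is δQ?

Let u = x + c = 83.23. δu = √(δx² + δc²) = √(1.04 + 0.0156) = 1.03, so δu/u = 0.0123.
Q is then a monomial in u, w:
δQ/Q = √((δu/u)² + (-1·δw/w)²) = √(0.000152 + 0.000216) = 0.0192
Q = 29.88, so δQ = 0.0192 × 29.88 = 0.573.

0.573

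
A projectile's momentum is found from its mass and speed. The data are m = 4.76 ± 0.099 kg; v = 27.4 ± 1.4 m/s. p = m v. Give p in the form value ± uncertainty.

130 ± 7.19 kg·m/s

p is a product of powers, so relative uncertainties combine in quadrature:
  (1·δm/m)² = (1×0.0208)² = 0.000433;  (1·δv/v)² = (1×0.0511)² = 0.00261
δp/p = √(0.00304) = 0.0552
p = 130 kg·m/s, so δp = 0.0552 × 130 = 7.19 kg·m/s.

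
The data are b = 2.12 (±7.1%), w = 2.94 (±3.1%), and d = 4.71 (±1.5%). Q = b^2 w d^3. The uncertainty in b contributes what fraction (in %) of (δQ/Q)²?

(δQ/Q)² = (2·δb/b)² + (1·δw/w)² + (3·δd/d)²
  b term: (2×0.0710)² = 0.0202
  w term: (1×0.0310)² = 0.000961
  d term: (3×0.0150)² = 0.00202
Total = 0.0231. Share from b = 0.0202/0.0231 = 0.871.

87.1%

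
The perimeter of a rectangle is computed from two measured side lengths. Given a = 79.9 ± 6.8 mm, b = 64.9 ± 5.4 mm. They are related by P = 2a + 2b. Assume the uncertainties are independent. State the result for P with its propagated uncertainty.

Sums and differences: (δP)² = Σ (cᵢ δxᵢ)².
  (2·δa)² = 185;  (2·δb)² = 117
δP = √(302) = 17.4 mm
P = 290 mm.

290 ± 17.4 mm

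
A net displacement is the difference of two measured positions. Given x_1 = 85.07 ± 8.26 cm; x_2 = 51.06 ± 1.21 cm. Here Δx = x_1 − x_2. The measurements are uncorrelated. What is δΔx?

Each term contributes (cᵢ δxᵢ)² to (δΔx)²:
  (δx_1)² = 68.2;  (δx_2)² = 1.46
δΔx = √(69.7) = 8.35 cm

8.35 cm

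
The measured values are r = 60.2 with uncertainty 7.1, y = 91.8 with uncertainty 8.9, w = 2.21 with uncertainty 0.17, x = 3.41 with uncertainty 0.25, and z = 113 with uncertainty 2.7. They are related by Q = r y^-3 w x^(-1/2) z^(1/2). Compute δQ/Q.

0.325

Q is a product of powers, so relative uncertainties combine in quadrature:
  (1·δr/r)² = (1×0.118)² = 0.0139;  (-3·δy/y)² = (-3×0.0969)² = 0.0846;  (1·δw/w)² = (1×0.0769)² = 0.00592;  (−½·δx/x)² = (-0.5×0.0733)² = 0.00134;  (½·δz/z)² = (0.5×0.0239)² = 0.000143
δQ/Q = √(0.106) = 0.325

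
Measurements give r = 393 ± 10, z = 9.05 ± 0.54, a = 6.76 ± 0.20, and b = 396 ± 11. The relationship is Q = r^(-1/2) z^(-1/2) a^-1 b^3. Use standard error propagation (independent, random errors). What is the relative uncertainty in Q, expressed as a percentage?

Relative error in a monomial: (δQ/Q)² = Σ (nᵢ · δxᵢ/xᵢ)².
  (−½·δr/r)² = (-0.5×0.0254)² = 0.000162;  (−½·δz/z)² = (-0.5×0.0597)² = 0.000890;  (-1·δa/a)² = (-1×0.0296)² = 0.000875;  (3·δb/b)² = (3×0.0278)² = 0.00694
δQ/Q = √(0.00887) = 0.0942

9.42%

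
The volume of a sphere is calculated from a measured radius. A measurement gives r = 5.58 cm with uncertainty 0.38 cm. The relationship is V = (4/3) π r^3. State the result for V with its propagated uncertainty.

728 ± 149 cm^3

V ∝ r^3, so δV/V = |3| · δr/r = 3 × 0.0681 = 0.204.
V = 728 cm^3, so δV = 0.204 × 728 = 149 cm^3.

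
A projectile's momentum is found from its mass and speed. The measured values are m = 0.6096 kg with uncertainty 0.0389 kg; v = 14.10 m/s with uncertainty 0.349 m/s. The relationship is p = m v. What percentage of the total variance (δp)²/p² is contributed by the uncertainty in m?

86.9%

(δp/p)² = (1·δm/m)² + (1·δv/v)²
  m term: (1×0.0638)² = 0.00407
  v term: (1×0.0248)² = 0.000613
Total = 0.00468. Share from m = 0.00407/0.00468 = 0.869.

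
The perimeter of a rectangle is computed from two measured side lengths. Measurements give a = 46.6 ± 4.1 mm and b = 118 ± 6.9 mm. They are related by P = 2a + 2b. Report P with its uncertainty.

329 ± 16.1 mm

For a sum/difference, combine absolute errors in quadrature:
  (2·δa)² = 67.2;  (2·δb)² = 190
δP = √(258) = 16.1 mm
P = 329 mm.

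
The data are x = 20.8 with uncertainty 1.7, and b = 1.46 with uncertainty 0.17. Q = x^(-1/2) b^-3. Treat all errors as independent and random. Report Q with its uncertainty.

0.0705 ± 0.0248

Since Q is a product/quotient, work with relative uncertainties:
  (−½·δx/x)² = (-0.5×0.0817)² = 0.00167;  (-3·δb/b)² = (-3×0.116)² = 0.122
δQ/Q = √(0.124) = 0.352
Q = 0.0705, so δQ = 0.352 × 0.0705 = 0.0248.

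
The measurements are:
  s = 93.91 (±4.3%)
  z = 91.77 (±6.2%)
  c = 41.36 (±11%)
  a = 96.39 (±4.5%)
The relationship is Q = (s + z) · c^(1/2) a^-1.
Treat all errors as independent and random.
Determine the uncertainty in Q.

Let u = s + z = 185.7. δu = √(δs² + δz²) = √(16.3 + 32.4) = 6.98, so δu/u = 0.0376.
Q is then a monomial in u, c, a:
δQ/Q = √((δu/u)² + (½·δc/c)² + (-1·δa/a)²) = √(0.00141 + 0.00302 + 0.00203) = 0.0804
Q = 12.39, so δQ = 0.0804 × 12.39 = 0.996.

0.996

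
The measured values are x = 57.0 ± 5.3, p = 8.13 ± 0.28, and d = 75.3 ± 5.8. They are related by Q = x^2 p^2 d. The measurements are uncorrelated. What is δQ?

Q is a product of powers, so relative uncertainties combine in quadrature:
  (2·δx/x)² = (2×0.0930)² = 0.0346;  (2·δp/p)² = (2×0.0344)² = 0.00474;  (1·δd/d)² = (1×0.0770)² = 0.00593
δQ/Q = √(0.0453) = 0.213
Q = 1.62e+07, so δQ = 0.213 × 1.62e+07 = 3.44e+06.

3.44e+06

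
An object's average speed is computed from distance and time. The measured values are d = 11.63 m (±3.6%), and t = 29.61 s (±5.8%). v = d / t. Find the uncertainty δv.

For a monomial v ∝ d, t^-1, fractional errors add in quadrature:
  (1·δd/d)² = (1×0.0360)² = 0.00130;  (-1·δt/t)² = (-1×0.0580)² = 0.00336
δv/v = √(0.00466) = 0.0683
v = 0.3928 m/s, so δv = 0.0683 × 0.3928 = 0.0268 m/s.

0.0268 m/s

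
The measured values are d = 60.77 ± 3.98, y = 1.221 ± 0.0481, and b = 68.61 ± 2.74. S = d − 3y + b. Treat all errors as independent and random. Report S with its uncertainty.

125.7 ± 4.83

S is a linear combination, so absolute uncertainties add in quadrature:
  (δd)² = 15.8;  (3·δy)² = 0.0208;  (δb)² = 7.51
δS = √(23.4) = 4.83
S = 125.7.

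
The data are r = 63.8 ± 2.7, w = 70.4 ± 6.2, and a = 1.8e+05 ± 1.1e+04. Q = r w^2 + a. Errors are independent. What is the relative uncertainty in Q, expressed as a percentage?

Let p = r·w^2 = 3.16e+05. δp/p = √((1·δr/r)² + (2·δw/w)²) = √(0.00179 + 0.0310) = 0.181, so δp = 57300.
Q = p + a: δQ = √(δp² + δa²) = √(3.28e+09 + 1.21e+08) = 58300
Q = 4.96e+05, so δQ/Q = 58300/4.96e+05 = 0.118.

11.8%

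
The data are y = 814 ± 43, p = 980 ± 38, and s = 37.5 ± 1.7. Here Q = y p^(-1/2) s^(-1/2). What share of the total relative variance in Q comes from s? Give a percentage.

(δQ/Q)² = (1·δy/y)² + (−½·δp/p)² + (−½·δs/s)²
  y term: (1×0.0528)² = 0.00279
  p term: (-0.5×0.0388)² = 0.000376
  s term: (-0.5×0.0453)² = 0.000514
Total = 0.00368. Share from s = 0.000514/0.00368 = 0.140.

14.0%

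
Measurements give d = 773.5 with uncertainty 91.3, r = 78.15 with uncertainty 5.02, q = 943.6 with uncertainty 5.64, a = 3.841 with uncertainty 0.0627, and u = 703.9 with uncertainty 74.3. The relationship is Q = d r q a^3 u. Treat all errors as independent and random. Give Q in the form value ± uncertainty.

Each factor contributes (exponent × relative error)² to (δQ/Q)²:
  (1·δd/d)² = (1×0.118)² = 0.0139;  (1·δr/r)² = (1×0.0642)² = 0.00413;  (1·δq/q)² = (1×0.00598)² = 3.57e-05;  (3·δa/a)² = (3×0.0163)² = 0.00240;  (1·δu/u)² = (1×0.106)² = 0.0111
δQ/Q = √(0.0316) = 0.178
Q = 2.275e+12, so δQ = 0.178 × 2.275e+12 = 4.05e+11.

(2.275 ± 0.405) × 10^12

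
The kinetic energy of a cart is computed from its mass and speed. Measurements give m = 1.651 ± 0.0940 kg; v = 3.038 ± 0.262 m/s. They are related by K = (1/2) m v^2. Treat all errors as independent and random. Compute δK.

1.38 J

Products/powers → add relative errors in quadrature, weighted by exponent:
  (1·δm/m)² = (1×0.0569)² = 0.00324;  (2·δv/v)² = (2×0.0862)² = 0.0298
δK/K = √(0.0330) = 0.182
K = 7.619 J, so δK = 0.182 × 7.619 = 1.38 J.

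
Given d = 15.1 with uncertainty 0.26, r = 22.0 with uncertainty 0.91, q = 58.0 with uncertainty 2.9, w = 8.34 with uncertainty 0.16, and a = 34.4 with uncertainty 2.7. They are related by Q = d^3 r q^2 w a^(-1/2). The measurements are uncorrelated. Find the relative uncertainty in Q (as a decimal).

0.128

Q is a product of powers, so relative uncertainties combine in quadrature:
  (3·δd/d)² = (3×0.0172)² = 0.00267;  (1·δr/r)² = (1×0.0414)² = 0.00171;  (2·δq/q)² = (2×0.0500)² = 0.0100;  (1·δw/w)² = (1×0.0192)² = 0.000368;  (−½·δa/a)² = (-0.5×0.0785)² = 0.00154
δQ/Q = √(0.0163) = 0.128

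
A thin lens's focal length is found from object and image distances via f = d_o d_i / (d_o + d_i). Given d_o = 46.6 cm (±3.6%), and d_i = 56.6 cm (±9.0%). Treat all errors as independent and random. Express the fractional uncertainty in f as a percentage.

∂f/∂d_o = (d_i/(d_o+d_i))² = 0.301;  ∂f/∂d_i = (d_o/(d_o+d_i))² = 0.204
δf = √((∂f/∂d_o · δd_o)² + (∂f/∂d_i · δd_i)²) = √(0.255 + 1.08) = 1.15 cm
f = 25.6 cm, so δf/f = 1.15/25.6 = 0.0452.

4.52%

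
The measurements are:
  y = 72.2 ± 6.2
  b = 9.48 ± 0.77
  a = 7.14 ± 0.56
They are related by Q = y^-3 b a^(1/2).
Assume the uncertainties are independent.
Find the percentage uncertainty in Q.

For a monomial Q ∝ y^-3, b, a^(1/2), fractional errors add in quadrature:
  (-3·δy/y)² = (-3×0.0859)² = 0.0664;  (1·δb/b)² = (1×0.0812)² = 0.00660;  (½·δa/a)² = (0.5×0.0784)² = 0.00154
δQ/Q = √(0.0745) = 0.273

27.3%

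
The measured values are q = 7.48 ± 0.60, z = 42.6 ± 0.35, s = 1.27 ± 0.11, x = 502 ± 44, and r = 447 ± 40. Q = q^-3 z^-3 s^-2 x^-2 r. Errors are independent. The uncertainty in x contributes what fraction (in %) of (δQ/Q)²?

(δQ/Q)² = (-3·δq/q)² + (-3·δz/z)² + (-2·δs/s)² + (-2·δx/x)² + (1·δr/r)²
  q term: (-3×0.0802)² = 0.0579
  z term: (-3×0.00822)² = 0.000608
  s term: (-2×0.0866)² = 0.0300
  x term: (-2×0.0876)² = 0.0307
  r term: (1×0.0895)² = 0.00801
Total = 0.127. Share from x = 0.0307/0.127 = 0.241.

24.1%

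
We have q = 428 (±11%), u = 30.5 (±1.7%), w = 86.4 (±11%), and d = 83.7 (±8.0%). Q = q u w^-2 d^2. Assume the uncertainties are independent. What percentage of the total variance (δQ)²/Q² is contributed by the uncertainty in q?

14.0%

(δQ/Q)² = (1·δq/q)² + (1·δu/u)² + (-2·δw/w)² + (2·δd/d)²
  q term: (1×0.110)² = 0.0121
  u term: (1×0.0170)² = 0.000289
  w term: (-2×0.110)² = 0.0484
  d term: (2×0.0800)² = 0.0256
Total = 0.0864. Share from q = 0.0121/0.0864 = 0.140.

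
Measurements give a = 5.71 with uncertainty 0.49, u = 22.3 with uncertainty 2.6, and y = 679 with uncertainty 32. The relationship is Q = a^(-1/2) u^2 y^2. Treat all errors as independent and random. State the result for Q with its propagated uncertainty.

(9.59 ± 2.45) × 10^7

Since Q is a product/quotient, work with relative uncertainties:
  (−½·δa/a)² = (-0.5×0.0858)² = 0.00184;  (2·δu/u)² = (2×0.117)² = 0.0544;  (2·δy/y)² = (2×0.0471)² = 0.00888
δQ/Q = √(0.0651) = 0.255
Q = 9.59e+07, so δQ = 0.255 × 9.59e+07 = 2.45e+07.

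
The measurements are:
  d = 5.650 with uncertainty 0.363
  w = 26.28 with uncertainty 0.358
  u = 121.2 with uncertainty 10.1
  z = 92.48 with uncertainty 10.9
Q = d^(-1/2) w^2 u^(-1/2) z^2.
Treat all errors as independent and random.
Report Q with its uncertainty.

225700 ± 54900

Q is a product of powers, so relative uncertainties combine in quadrature:
  (−½·δd/d)² = (-0.5×0.0642)² = 0.00103;  (2·δw/w)² = (2×0.0136)² = 0.000742;  (−½·δu/u)² = (-0.5×0.0833)² = 0.00174;  (2·δz/z)² = (2×0.118)² = 0.0556
δQ/Q = √(0.0591) = 0.243
Q = 225700, so δQ = 0.243 × 225700 = 54900.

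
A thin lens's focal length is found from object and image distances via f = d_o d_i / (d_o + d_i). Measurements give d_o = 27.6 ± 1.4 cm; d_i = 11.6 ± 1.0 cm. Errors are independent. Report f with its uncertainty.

8.17 ± 0.511 cm

∂f/∂d_o = (d_i/(d_o+d_i))² = 0.0876;  ∂f/∂d_i = (d_o/(d_o+d_i))² = 0.496
δf = √((∂f/∂d_o · δd_o)² + (∂f/∂d_i · δd_i)²) = √(0.0150 + 0.246) = 0.511 cm
f = 8.17 cm.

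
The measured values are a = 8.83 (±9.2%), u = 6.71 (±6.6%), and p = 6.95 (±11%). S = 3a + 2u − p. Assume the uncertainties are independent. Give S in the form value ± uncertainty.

S is a linear combination, so absolute uncertainties add in quadrature:
  (3·δa)² = 5.94;  (2·δu)² = 0.784;  (δp)² = 0.584
δS = √(7.31) = 2.70
S = 33.0.

33.0 ± 2.70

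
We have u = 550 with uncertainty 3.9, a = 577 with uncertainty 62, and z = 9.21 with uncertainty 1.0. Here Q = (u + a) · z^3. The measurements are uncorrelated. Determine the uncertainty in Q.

Let w = u + a = 1130. δw = √(δu² + δa²) = √(15.2 + 3840) = 62.1, so δw/w = 0.0551.
Q is then a monomial in w, z:
δQ/Q = √((δw/w)² + (3·δz/z)²) = √(0.00304 + 0.106) = 0.330
Q = 8.8e+05, so δQ = 0.330 × 8.8e+05 = 2.91e+05.

2.91e+05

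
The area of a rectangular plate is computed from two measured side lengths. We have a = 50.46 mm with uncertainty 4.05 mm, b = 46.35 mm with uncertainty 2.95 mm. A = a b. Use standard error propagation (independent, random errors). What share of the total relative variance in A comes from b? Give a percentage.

38.6%

(δA/A)² = (1·δa/a)² + (1·δb/b)²
  a term: (1×0.0803)² = 0.00644
  b term: (1×0.0636)² = 0.00405
Total = 0.0105. Share from b = 0.00405/0.0105 = 0.386.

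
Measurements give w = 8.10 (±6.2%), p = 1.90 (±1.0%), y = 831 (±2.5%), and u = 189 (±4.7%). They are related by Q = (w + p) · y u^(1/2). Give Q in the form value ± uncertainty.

Let h = w + p = 10.0. δh = √(δw² + δp²) = √(0.252 + 0.000361) = 0.503, so δh/h = 0.0503.
Q is then a monomial in h, y, u:
δQ/Q = √((δh/h)² + (1·δy/y)² + (½·δu/u)²) = √(0.00253 + 0.000625 + 0.000552) = 0.0609
Q = 1.14e+05, so δQ = 0.0609 × 1.14e+05 = 6950.

(1.14 ± 0.0695) × 10^5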